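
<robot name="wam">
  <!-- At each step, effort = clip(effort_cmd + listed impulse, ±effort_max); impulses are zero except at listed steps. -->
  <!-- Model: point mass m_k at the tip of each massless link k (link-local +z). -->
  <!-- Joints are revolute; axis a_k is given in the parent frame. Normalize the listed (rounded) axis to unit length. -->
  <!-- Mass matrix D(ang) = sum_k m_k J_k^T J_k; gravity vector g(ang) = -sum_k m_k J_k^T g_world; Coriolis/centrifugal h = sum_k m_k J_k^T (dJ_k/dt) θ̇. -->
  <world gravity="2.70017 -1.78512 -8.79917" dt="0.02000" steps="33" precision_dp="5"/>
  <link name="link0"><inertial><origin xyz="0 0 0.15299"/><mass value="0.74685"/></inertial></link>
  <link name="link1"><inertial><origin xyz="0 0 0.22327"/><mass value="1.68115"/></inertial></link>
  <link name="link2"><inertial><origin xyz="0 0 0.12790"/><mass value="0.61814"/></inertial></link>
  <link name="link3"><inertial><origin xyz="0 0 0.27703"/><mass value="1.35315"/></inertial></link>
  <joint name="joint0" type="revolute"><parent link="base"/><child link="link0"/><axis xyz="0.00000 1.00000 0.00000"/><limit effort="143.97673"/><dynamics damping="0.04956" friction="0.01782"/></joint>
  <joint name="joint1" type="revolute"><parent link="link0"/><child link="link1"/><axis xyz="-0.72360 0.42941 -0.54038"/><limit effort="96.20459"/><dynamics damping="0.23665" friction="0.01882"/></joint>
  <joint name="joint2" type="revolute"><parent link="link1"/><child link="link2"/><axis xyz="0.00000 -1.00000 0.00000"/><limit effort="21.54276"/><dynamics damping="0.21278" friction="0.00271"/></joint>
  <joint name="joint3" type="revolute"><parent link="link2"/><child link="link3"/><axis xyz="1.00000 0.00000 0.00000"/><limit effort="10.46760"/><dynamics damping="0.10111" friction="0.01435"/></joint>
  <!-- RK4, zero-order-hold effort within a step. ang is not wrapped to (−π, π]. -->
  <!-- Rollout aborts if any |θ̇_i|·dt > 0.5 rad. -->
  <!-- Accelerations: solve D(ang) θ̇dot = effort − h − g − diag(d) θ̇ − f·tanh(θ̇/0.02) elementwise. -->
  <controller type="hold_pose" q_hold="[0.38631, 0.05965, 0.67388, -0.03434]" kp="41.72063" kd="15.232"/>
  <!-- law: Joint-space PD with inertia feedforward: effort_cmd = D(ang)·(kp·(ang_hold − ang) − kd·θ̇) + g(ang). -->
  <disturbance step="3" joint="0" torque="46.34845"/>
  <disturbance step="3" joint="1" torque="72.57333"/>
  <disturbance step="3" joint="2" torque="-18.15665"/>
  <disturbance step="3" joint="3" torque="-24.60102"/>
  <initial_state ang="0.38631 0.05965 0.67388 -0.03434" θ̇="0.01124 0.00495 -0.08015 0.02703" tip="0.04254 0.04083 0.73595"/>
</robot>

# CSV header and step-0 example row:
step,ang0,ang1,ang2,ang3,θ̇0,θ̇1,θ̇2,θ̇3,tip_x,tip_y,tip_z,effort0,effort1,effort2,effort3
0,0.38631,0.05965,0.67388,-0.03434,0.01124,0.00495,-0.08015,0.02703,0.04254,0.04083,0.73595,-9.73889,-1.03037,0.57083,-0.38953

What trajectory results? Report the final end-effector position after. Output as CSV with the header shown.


step,ang0,ang1,ang2,ang3,θ̇0,θ̇1,θ̇2,θ̇3,tip_x,tip_y,tip_z,effort0,effort1,effort2,effort3
1,0.38652,0.05969,0.67254,-0.03400,0.00967,-0.00043,-0.05380,0.00948,0.04323,0.04075,0.73609,-9.56117,-0.98106,0.48181,-0.38042
2,0.38669,0.05967,0.67166,-0.03387,0.00737,-0.00119,-0.03461,0.00384,0.04369,0.04071,0.73618,-9.42678,-0.94443,0.41521,-0.37519
3,0.38682,0.05965,0.67111,-0.03382,0.00521,-0.00084,-0.02095,0.00189,0.04400,0.04068,0.73623,37.02311,71.65676,-17.79126,-10.46760
4,0.37056,0.14336,0.67854,0.10391,-1.81380,8.30518,0.38378,13.49819,0.05082,0.04613,0.73551,-23.91181,-23.67866,6.12344,2.71671
5,0.33705,0.27661,0.67483,0.31352,-1.43503,5.10007,-0.51993,7.70236,0.06331,0.05604,0.73050,-20.38923,-17.86423,4.67324,1.60591
6,0.31335,0.35667,0.66297,0.42990,-0.91503,2.97504,-0.57369,4.12331,0.07213,0.06352,0.72550,-17.64102,-13.73334,3.53796,0.83128
7,0.29920,0.40200,0.65291,0.48996,-0.50214,1.59952,-0.40406,1.98611,0.07776,0.06888,0.72216,-15.50083,-10.77417,2.71996,0.29844
8,0.29201,0.42490,0.64649,0.51640,-0.22384,0.71366,-0.23390,0.71058,0.08102,0.07249,0.72045,-13.85332,-8.63077,2.14254,-0.07689
9,0.28931,0.43337,0.64301,0.52273,-0.05260,0.14877,-0.11721,-0.04746,0.08260,0.07474,0.71999,-12.59589,-7.05965,1.73156,-0.34644
10,0.28921,0.43287,0.64133,0.51748,0.03806,-0.19121,-0.05507,-0.46321,0.08302,0.07592,0.72034,-11.63583,-5.90232,1.43273,-0.54796
11,0.29045,0.42696,0.64054,0.50587,0.08453,-0.39856,-0.02542,-0.69573,0.08264,0.07629,0.72118,-10.90190,-5.03483,1.21034,-0.69346
12,0.29237,0.41775,0.64018,0.49073,0.10767,-0.52333,-0.01120,-0.82157,0.08173,0.07606,0.72231,-10.34705,-4.37481,1.04197,-0.79789
13,0.29461,0.40660,0.64002,0.47375,0.11770,-0.59420,-0.00453,-0.88147,0.08045,0.07540,0.72357,-9.92891,-3.86659,0.91276,-0.87194
14,0.29698,0.39440,0.63996,0.45599,0.12080,-0.62999,-0.00085,-0.90096,0.07894,0.07443,0.72488,-9.61507,-3.47034,0.81239,-0.92339
15,0.29938,0.38171,0.63996,0.43810,0.12051,-0.64308,0.00211,-0.89609,0.07729,0.07324,0.72618,-9.38073,-3.15735,0.73361,-0.95798
16,0.30175,0.36890,0.64002,0.42045,0.11876,-0.64158,0.00525,-0.87697,0.07557,0.07190,0.72742,-9.20692,-2.90673,0.67122,-0.97991
17,0.30408,0.35623,0.64015,0.40327,0.11653,-0.63083,0.00880,-0.84993,0.07382,0.07046,0.72859,-9.07913,-2.70320,0.62139,-0.99234
18,0.30637,0.34382,0.64036,0.38667,0.11428,-0.61436,0.01270,-0.81891,0.07209,0.06898,0.72967,-8.98623,-2.53550,0.58121,-0.99764
19,0.30861,0.33178,0.64064,0.37070,0.11221,-0.59450,0.01679,-0.78630,0.07039,0.06748,0.73066,-8.91973,-2.39528,0.54848,-0.99758
20,0.31082,0.32015,0.64101,0.35538,0.11035,-0.57276,0.02090,-0.75355,0.06874,0.06598,0.73156,-8.87311,-2.27635,0.52149,-0.99351
21,0.31299,0.30896,0.64146,0.34071,0.10866,-0.55014,0.02488,-0.72148,0.06716,0.06450,0.73238,-8.84143,-2.17406,0.49893,-0.98646
22,0.31513,0.29823,0.64198,0.32667,0.10710,-0.52730,0.02861,-0.69054,0.06564,0.06305,0.73311,-8.82089,-2.08491,0.47979,-0.97719
23,0.31724,0.28795,0.64258,0.31323,0.10560,-0.50466,0.03201,-0.66094,0.06420,0.06165,0.73377,-8.80863,-2.00627,0.46330,-0.96631
24,0.31932,0.27811,0.64324,0.30037,0.10410,-0.48248,0.03502,-0.63275,0.06283,0.06030,0.73436,-8.80247,-1.93614,0.44889,-0.95426
25,0.32138,0.26872,0.64396,0.28805,0.10256,-0.46093,0.03762,-0.60597,0.06153,0.05900,0.73488,-8.80074,-1.87297,0.43610,-0.94140
26,0.32340,0.25974,0.64473,0.27625,0.10096,-0.44010,0.03980,-0.58055,0.06031,0.05776,0.73534,-8.80220,-1.81559,0.42459,-0.92799
27,0.32538,0.25117,0.64554,0.26495,0.09927,-0.42005,0.04156,-0.55641,0.05916,0.05658,0.73574,-8.80593,-1.76309,0.41410,-0.91423
28,0.32734,0.24300,0.64638,0.25411,0.09749,-0.40080,0.04294,-0.53347,0.05808,0.05546,0.73610,-8.81119,-1.71475,0.40445,-0.90028
29,0.32926,0.23520,0.64724,0.24372,0.09561,-0.38236,0.04394,-0.51165,0.05706,0.05439,0.73641,-8.81749,-1.67001,0.39548,-0.88628
30,0.33114,0.22775,0.64812,0.23375,0.09363,-0.36471,0.04462,-0.49088,0.05611,0.05338,0.73668,-8.82441,-1.62842,0.38707,-0.87230
31,0.33298,0.22066,0.64901,0.22419,0.09156,-0.34784,0.04499,-0.47108,0.05522,0.05243,0.73692,-8.83169,-1.58962,0.37914,-0.85842
32,0.33478,0.21389,0.64991,0.21501,0.08942,-0.33172,0.04509,-0.45219,0.05438,0.05153,0.73712,-8.83909,-1.55332,0.37164,-0.84471
33,0.33653,0.20743,0.65080,0.20620,0.08721,-0.31634,0.04495,-0.43415,0.05360,0.05069,0.73729,,,,
# final tip position (m): 0.05360 0.05069 0.73729


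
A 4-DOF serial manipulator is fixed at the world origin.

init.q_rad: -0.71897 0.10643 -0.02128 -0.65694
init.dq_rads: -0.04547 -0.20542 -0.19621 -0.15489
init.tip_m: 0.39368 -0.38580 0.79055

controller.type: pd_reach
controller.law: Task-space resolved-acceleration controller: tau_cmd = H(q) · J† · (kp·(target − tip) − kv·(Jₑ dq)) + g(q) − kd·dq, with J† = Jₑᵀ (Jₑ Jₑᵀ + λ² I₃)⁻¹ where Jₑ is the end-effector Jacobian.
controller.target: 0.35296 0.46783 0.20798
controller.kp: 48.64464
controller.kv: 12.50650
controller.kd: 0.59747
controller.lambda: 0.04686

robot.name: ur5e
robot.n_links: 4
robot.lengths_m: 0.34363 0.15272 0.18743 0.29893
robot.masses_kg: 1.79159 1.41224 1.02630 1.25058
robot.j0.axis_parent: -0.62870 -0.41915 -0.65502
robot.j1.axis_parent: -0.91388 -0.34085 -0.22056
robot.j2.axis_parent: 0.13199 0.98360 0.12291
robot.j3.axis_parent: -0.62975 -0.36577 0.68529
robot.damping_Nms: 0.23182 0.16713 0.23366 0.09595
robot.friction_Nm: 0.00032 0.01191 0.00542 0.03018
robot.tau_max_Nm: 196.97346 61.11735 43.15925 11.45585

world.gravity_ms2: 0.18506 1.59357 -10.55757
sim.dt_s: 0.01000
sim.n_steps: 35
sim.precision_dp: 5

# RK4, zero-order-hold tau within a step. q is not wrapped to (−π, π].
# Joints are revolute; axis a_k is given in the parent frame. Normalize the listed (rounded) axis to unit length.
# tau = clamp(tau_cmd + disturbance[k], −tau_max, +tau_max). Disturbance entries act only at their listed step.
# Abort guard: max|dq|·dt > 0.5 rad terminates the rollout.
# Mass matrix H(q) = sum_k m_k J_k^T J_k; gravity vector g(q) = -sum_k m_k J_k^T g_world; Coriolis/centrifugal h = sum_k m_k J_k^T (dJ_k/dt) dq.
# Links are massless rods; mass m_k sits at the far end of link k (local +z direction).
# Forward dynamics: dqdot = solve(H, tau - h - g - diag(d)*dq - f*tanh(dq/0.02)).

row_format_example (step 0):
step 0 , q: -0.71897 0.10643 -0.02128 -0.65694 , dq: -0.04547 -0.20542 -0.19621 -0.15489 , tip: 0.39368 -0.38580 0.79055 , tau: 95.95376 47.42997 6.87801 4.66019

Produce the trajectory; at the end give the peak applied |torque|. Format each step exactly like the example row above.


step 1 , q: -0.71168 0.10545 -0.01284 -0.67554 , dq: 1.50667 -0.00922 1.89319 -3.49942 , tip: 0.39418 -0.38530 0.78893 , tau: 88.07999 43.37260 4.39454 6.21691
step 2 , q: -0.68872 0.10284 0.01504 -0.71716 , dq: 3.09070 -0.52381 3.70004 -4.75094 , tip: 0.39484 -0.38127 0.78638 , tau: 79.52252 38.91235 2.65164 6.31242
step 3 , q: -0.65035 0.09376 0.06000 -0.76546 , dq: 4.58504 -1.30004 5.30144 -4.82874 , tip: 0.39527 -0.37393 0.78340 , tau: 69.15464 33.75816 1.45721 5.67289
step 4 , q: -0.59803 0.07691 0.11983 -0.81092 , dq: 5.88035 -2.07163 6.66264 -4.18437 , tip: 0.39510 -0.36349 0.77994 , tau: 57.03518 28.06481 0.67954 4.68420
step 5 , q: -0.53421 0.05329 0.19180 -0.84786 , dq: 6.87925 -2.64633 7.72067 -3.14388 , tip: 0.39405 -0.35021 0.77582 , tau: 44.23488 22.28882 0.20337 3.60914
step 6 , q: -0.46214 0.02546 0.27270 -0.87372 , dq: 7.53100 -2.91014 8.44268 -1.99627 , tip: 0.39194 -0.33444 0.77082 , tau: 32.05035 16.90866 -0.07759 2.63883
step 7 , q: -0.38522 -0.00339 0.35923 -0.88847 , dq: 7.85026 -2.84504 8.85063 -0.95213 , tip: 0.38871 -0.31659 0.76484 , tau: 21.40085 12.24241 -0.26156 1.87650
step 8 , q: -0.30646 -0.03023 0.44854 -0.89367 , dq: 7.90257 -2.51104 9.00697 -0.10273 , tip: 0.38441 -0.29712 0.75790 , tau: 12.66996 8.41180 -0.42965 1.33343
step 9 , q: -0.22813 -0.05277 0.53851 -0.89138 , dq: 7.76670 -1.98701 8.98894 0.53439 , tip: 0.37921 -0.27650 0.75008 , tau: 5.81549 5.38269 -0.63496 0.98275
step 10 , q: -0.15170 -0.06963 0.62769 -0.88336 , dq: 7.52459 -1.37965 8.85255 1.05276 , tip: 0.37331 -0.25515 0.74155 , tau: 0.62652 3.06226 -0.89830 0.72862
step 11 , q: -0.07795 -0.08031 0.71512 -0.87049 , dq: 7.23205 -0.75374 8.64082 1.51008 , tip: 0.36694 -0.23343 0.73248 , tau: -3.20408 1.32042 -1.21666 0.51647
step 12 , q: -0.00720 -0.08483 0.80019 -0.85319 , dq: 6.92507 -0.14852 8.38222 1.94244 , tip: 0.36032 -0.21164 0.72301 , tau: -5.97329 0.03316 -1.57502 0.31655
step 13 , q: 0.06052 -0.08352 0.88252 -0.83158 , dq: 6.62837 0.40540 8.09190 2.37574 , tip: 0.35364 -0.19001 0.71327 , tau: -7.92708 -0.89660 -1.95420 0.11159
step 14 , q: 0.12539 -0.07699 0.96185 -0.80565 , dq: 6.35360 0.89748 7.78135 2.80967 , tip: 0.34704 -0.16875 0.70336 , tau: -9.26859 -1.55421 -2.33739 -0.09596
step 15 , q: 0.18767 -0.06588 1.03801 -0.77539 , dq: 6.10943 1.31508 7.45593 3.24297 , tip: 0.34060 -0.14803 0.69335 , tau: -10.15091 -1.99994 -2.71061 -0.30209
step 16 , q: 0.24768 -0.05103 1.11086 -0.74083 , dq: 5.90160 1.64629 7.11841 3.66893 , tip: 0.33440 -0.12796 0.68331 , tau: -10.69195 -2.27764 -3.06358 -0.49922
step 17 , q: 0.30582 -0.03332 1.18029 -0.70211 , dq: 5.73327 1.88144 6.77100 4.07573 , tip: 0.32845 -0.10867 0.67329 , tau: -10.98469 -2.42087 -3.38976 -0.67724
step 18 , q: 0.36247 -0.01376 1.24621 -0.65947 , dq: 5.60526 2.01430 6.41632 4.44861 , tip: 0.32277 -0.09024 0.66336 , tau: -11.10406 -2.45680 -3.68567 -0.82536
step 19 , q: 0.41804 0.00661 1.30857 -0.61335 , dq: 5.51602 2.04369 6.05793 4.77195 , tip: 0.31734 -0.07271 0.65355 , tau: -11.11151 -2.40920 -3.95007 -0.93367
step 20 , q: 0.47290 0.02680 1.36735 -0.56430 , dq: 5.46173 1.97478 5.70036 5.03170 , tip: 0.31213 -0.05614 0.64391 , tau: -11.05702 -2.30019 -4.18316 -0.99473
step 21 , q: 0.52736 0.04586 1.42259 -0.51300 , dq: 5.43665 1.81940 5.34872 5.21756 , tip: 0.30710 -0.04052 0.63448 , tau: -10.97946 -2.15071 -4.38578 -1.00472
step 22 , q: 0.58169 0.06302 1.47437 -0.46024 , dq: 5.43382 1.59488 5.00811 5.32459 , tip: 0.30223 -0.02584 0.62528 , tau: -10.90605 -1.97988 -4.55901 -0.96415
step 23 , q: 0.63606 0.07768 1.52282 -0.40679 , dq: 5.44599 1.32183 4.68296 5.35378 , tip: 0.29747 -0.01205 0.61636 , tau: -10.85232 -1.80390 -4.70389 -0.87774
step 24 , q: 0.69061 0.08946 1.56811 -0.35340 , dq: 5.46646 1.02137 4.37655 5.31154 , tip: 0.29279 0.00088 0.60772 , tau: -10.82307 -1.63510 -4.82154 -0.75352
step 25 , q: 0.74537 0.09818 1.61045 -0.30074 , dq: 5.48981 0.71272 4.09089 5.20829 , tip: 0.28818 0.01302 0.59937 , tau: -10.81467 -1.48144 -4.91325 -0.60159
step 26 , q: 0.80037 0.10385 1.65004 -0.24936 , dq: 5.51218 0.41150 3.82675 5.05671 , tip: 0.28363 0.02444 0.59133 , tau: -10.81798 -1.34682 -4.98063 -0.43262
step 27 , q: 0.85558 0.10659 1.68709 -0.19968 , dq: 5.53129 0.12907 3.58396 4.87006 , tip: 0.27914 0.03523 0.58359 , tau: -10.82129 -1.23175 -5.02564 -0.25668
step 28 , q: 0.91095 0.10665 1.72183 -0.15198 , dq: 5.54466 -0.12122 3.36330 4.66106 , tip: 0.27471 0.04544 0.57613 , tau: -10.81184 -1.13821 -5.05128 -0.08250
step 29 , q: 0.96643 0.10439 1.75447 -0.10643 , dq: 5.55272 -0.33624 3.16332 4.44148 , tip: 0.27036 0.05514 0.56895 , tau: -10.77930 -1.06277 -5.05997 0.08272
step 30 , q: 1.02198 0.10009 1.78519 -0.06309 , dq: 5.55957 -0.52754 2.97925 4.21888 , tip: 0.26611 0.06442 0.56204 , tau: -10.71824 -0.99426 -5.05239 0.23509
step 31 , q: 1.07760 0.09401 1.81414 -0.02197 , dq: 5.56556 -0.69272 2.81039 3.99924 , tip: 0.26196 0.07331 0.55536 , tau: -10.62285 -0.93091 -5.03099 0.37210
step 32 , q: 1.13328 0.08640 1.84148 0.01699 , dq: 5.57167 -0.83211 2.65565 3.78694 , tip: 0.25794 0.08187 0.54891 , tau: -10.48969 -0.87043 -4.99776 0.49251
step 33 , q: 1.18902 0.07752 1.86734 0.05388 , dq: 5.57918 -0.94738 2.51368 3.58474 , tip: 0.25406 0.09016 0.54266 , tau: -10.31737 -0.81069 -4.95426 0.59618
step 34 , q: 1.24486 0.06759 1.89183 0.08879 , dq: 5.58934 -1.04079 2.38312 3.39407 , tip: 0.25033 0.09822 0.53660 , tau: -10.10610 -0.74995 -4.90161 0.68384
step 35 , q: 1.30082 0.05682 1.91506 0.12186 , dq: 5.60333 -1.11466 2.26257 3.21530 , tip: 0.24676 0.10607 0.53070
max |tau| (N·m): 95.95376


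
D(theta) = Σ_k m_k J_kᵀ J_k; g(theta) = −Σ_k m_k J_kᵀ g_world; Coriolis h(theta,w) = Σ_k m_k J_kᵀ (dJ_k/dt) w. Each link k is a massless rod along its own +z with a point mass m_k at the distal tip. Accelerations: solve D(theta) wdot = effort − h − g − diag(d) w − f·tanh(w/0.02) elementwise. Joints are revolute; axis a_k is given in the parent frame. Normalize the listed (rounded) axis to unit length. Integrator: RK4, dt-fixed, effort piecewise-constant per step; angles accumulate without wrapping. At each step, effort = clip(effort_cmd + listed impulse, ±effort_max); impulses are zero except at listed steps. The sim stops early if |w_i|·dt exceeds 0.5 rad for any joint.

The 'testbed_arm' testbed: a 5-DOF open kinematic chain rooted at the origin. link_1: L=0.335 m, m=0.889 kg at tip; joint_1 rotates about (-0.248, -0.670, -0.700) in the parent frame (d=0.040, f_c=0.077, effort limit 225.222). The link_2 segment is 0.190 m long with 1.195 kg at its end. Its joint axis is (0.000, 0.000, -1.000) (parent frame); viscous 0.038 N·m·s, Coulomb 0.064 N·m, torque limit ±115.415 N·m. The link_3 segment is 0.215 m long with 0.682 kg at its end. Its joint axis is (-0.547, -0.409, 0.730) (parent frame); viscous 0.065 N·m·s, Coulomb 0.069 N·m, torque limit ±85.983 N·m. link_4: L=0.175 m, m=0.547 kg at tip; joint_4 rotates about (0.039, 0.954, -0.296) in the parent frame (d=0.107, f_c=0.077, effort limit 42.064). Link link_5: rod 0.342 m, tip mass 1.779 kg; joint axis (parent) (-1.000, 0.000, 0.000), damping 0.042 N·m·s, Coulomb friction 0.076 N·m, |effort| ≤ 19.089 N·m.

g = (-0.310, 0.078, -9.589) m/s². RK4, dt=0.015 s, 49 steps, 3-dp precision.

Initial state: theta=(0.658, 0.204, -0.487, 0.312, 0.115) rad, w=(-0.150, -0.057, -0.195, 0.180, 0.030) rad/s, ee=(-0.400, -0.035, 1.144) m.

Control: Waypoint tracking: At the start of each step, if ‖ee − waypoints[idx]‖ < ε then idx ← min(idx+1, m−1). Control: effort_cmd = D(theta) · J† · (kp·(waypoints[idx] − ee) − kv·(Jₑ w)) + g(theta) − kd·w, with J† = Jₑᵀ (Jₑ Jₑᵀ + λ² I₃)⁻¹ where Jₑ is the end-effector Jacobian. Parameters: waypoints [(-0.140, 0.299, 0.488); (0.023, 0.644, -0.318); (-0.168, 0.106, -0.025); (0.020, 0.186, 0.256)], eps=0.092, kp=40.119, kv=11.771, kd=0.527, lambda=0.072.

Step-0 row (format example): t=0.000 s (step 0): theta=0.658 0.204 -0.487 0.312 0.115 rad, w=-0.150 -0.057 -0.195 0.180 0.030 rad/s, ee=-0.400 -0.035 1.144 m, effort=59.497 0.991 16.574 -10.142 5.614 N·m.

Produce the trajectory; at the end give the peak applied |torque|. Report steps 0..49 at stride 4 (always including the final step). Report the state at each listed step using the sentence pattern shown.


t=0.060 s (step 4): theta=0.779 0.120 -0.495 0.507 0.222 rad, w=3.484 -2.726 -0.509 4.770 2.724 rad/s, ee=-0.385 -0.025 1.112 m, effort=12.166 -2.291 9.963 -5.085 3.181 N·m.
t=0.120 s (step 8): theta=1.001 -0.014 -0.513 0.806 0.397 rad, w=3.729 -2.296 -0.435 4.653 2.714 rad/s, ee=-0.366 0.019 1.033 m, effort=-14.176 -5.104 6.184 -2.832 1.769 N·m.
t=0.180 s (step 12): theta=1.208 -0.120 -0.524 1.063 0.549 rad, w=3.178 -1.504 -0.109 3.841 2.264 rad/s, ee=-0.344 0.074 0.941 m, effort=-21.637 -5.255 4.154 -3.587 0.198 N·m.
t=0.240 s (step 16): theta=1.381 -0.198 -0.527 1.269 0.670 rad, w=2.610 -1.130 -0.013 3.034 1.788 rad/s, ee=-0.320 0.126 0.854 m, effort=-22.317 -4.411 3.178 -4.770 -0.884 N·m.
t=0.300 s (step 20): theta=1.522 -0.259 -0.528 1.430 0.765 rad, w=2.107 -0.878 0.034 2.399 1.393 rad/s, ee=-0.295 0.169 0.779 m, effort=-20.980 -3.570 2.689 -5.678 -1.448 N·m.
t=0.360 s (step 24): theta=1.636 -0.307 -0.526 1.558 0.838 rad, w=1.687 -0.716 0.039 1.897 1.067 rad/s, ee=-0.270 0.203 0.718 m, effort=-19.214 -2.927 2.446 -6.226 -1.639 N·m.
t=0.420 s (step 28): theta=1.727 -0.347 -0.525 1.659 0.895 rad, w=1.340 -0.591 0.033 1.503 0.807 rad/s, ee=-0.247 0.229 0.669 m, effort=-17.563 -2.500 2.326 -6.509 -1.614 N·m.
t=0.480 s (step 32): theta=1.798 -0.379 -0.523 1.740 0.937 rad, w=1.058 -0.487 0.031 1.193 0.599 rad/s, ee=-0.227 0.249 0.630 m, effort=-16.167 -2.238 2.263 -6.625 -1.481 N·m.
t=0.540 s (step 36): theta=1.855 -0.406 -0.522 1.803 0.968 rad, w=0.831 -0.401 0.029 0.945 0.438 rad/s, ee=-0.210 0.263 0.599 m, effort=-15.038 -2.085 2.231 -6.644 -1.308 N·m.
t=0.600 s (step 40): theta=1.899 -0.428 -0.520 1.854 0.990 rad, w=0.650 -0.327 0.027 0.748 0.316 rad/s, ee=-0.196 0.274 0.574 m, effort=-14.145 -2.003 2.214 -6.613 -1.133 N·m.
t=0.660 s (step 44): theta=1.941 -0.446 -0.519 1.900 1.010 rad, w=1.488 -0.304 0.026 1.404 0.704 rad/s, ee=-0.183 0.283 0.552 m, effort=29.779 -4.453 6.903 6.333 7.370 N·m.
t=0.720 s (step 48): theta=2.112 -0.453 -0.519 2.041 1.091 rad, w=3.949 0.285 -0.048 2.971 1.860 rad/s, ee=-0.161 0.316 0.473 m, effort=7.449 -2.560 3.820 -1.284 1.890 N·m.
t=0.735 s (step 49): theta=2.174 -0.446 -0.520 2.086 1.120 rad, w=4.332 0.687 -0.022 3.135 2.009 rad/s, ee=-0.154 0.328 0.447 m.
max |effort| (N·m): 59.497


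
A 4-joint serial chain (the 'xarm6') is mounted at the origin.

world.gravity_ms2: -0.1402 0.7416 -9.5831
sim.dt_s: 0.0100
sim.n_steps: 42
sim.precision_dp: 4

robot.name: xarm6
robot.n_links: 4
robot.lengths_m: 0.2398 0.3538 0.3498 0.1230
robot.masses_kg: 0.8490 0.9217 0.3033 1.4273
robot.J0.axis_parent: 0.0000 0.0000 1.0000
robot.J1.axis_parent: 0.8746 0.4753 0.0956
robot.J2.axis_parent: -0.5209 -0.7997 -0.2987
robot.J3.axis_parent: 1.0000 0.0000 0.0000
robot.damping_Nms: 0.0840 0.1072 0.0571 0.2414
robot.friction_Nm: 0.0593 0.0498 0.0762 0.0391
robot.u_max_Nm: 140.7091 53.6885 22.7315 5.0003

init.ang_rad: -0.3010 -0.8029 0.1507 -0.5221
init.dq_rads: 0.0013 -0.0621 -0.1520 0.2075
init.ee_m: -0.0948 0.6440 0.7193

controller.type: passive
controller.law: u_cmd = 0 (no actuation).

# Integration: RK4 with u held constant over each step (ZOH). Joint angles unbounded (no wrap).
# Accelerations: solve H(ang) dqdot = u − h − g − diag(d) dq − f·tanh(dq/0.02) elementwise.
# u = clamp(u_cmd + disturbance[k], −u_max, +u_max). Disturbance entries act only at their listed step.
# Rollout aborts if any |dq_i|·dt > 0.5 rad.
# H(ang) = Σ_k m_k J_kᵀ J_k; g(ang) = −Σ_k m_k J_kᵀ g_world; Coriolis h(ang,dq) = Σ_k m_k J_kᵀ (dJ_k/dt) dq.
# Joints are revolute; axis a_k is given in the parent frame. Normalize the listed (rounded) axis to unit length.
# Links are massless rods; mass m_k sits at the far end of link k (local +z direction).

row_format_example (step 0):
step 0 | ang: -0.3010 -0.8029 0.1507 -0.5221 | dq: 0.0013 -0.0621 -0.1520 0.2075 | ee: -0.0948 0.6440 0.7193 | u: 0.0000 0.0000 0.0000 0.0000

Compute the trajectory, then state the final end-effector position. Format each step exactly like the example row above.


step 1 | ang: -0.3006 -0.8042 0.1484 -0.5226 | dq: 0.0774 -0.1967 -0.2960 -0.2584 | ee: -0.0947 0.6441 0.7192 | u: 0.0000 0.0000 0.0000 0.0000
step 2 | ang: -0.2995 -0.8068 0.1449 -0.5267 | dq: 0.1256 -0.3252 -0.3871 -0.5282 | ee: -0.0946 0.6448 0.7182 | u: 0.0000 0.0000 0.0000 0.0000
step 3 | ang: -0.2981 -0.8107 0.1407 -0.5329 | dq: 0.1611 -0.4516 -0.4553 -0.7077 | ee: -0.0945 0.6458 0.7165 | u: 0.0000 0.0000 0.0000 0.0000
step 4 | ang: -0.2963 -0.8158 0.1359 -0.5406 | dq: 0.1880 -0.5775 -0.5092 -0.8258 | ee: -0.0944 0.6474 0.7139 | u: 0.0000 0.0000 0.0000 0.0000
step 5 | ang: -0.2944 -0.8223 0.1306 -0.5493 | dq: 0.2093 -0.7037 -0.5548 -0.9016 | ee: -0.0944 0.6494 0.7106 | u: 0.0000 0.0000 0.0000 0.0000
step 6 | ang: -0.2922 -0.8299 0.1248 -0.5586 | dq: 0.2268 -0.8310 -0.5960 -0.9469 | ee: -0.0945 0.6519 0.7066 | u: 0.0000 0.0000 0.0000 0.0000
step 7 | ang: -0.2898 -0.8389 0.1186 -0.5682 | dq: 0.2418 -0.9602 -0.6357 -0.9693 | ee: -0.0946 0.6549 0.7017 | u: 0.0000 0.0000 0.0000 0.0000
step 8 | ang: -0.2873 -0.8491 0.1121 -0.5779 | dq: 0.2553 -1.0916 -0.6757 -0.9732 | ee: -0.0947 0.6584 0.6961 | u: 0.0000 0.0000 0.0000 0.0000
step 9 | ang: -0.2847 -0.8607 0.1051 -0.5876 | dq: 0.2678 -1.2258 -0.7175 -0.9613 | ee: -0.0950 0.6623 0.6897 | u: 0.0000 0.0000 0.0000 0.0000
step 10 | ang: -0.2820 -0.8737 0.0977 -0.5971 | dq: 0.2797 -1.3630 -0.7622 -0.9349 | ee: -0.0953 0.6666 0.6826 | u: 0.0000 0.0000 0.0000 0.0000
step 11 | ang: -0.2791 -0.8880 0.0899 -0.6062 | dq: 0.2915 -1.5038 -0.8104 -0.8944 | ee: -0.0956 0.6714 0.6746 | u: 0.0000 0.0000 0.0000 0.0000
step 12 | ang: -0.2762 -0.9037 0.0815 -0.6149 | dq: 0.3034 -1.6482 -0.8628 -0.8399 | ee: -0.0960 0.6766 0.6658 | u: 0.0000 0.0000 0.0000 0.0000
step 13 | ang: -0.2731 -0.9210 0.0726 -0.6230 | dq: 0.3155 -1.7966 -0.9198 -0.7709 | ee: -0.0965 0.6822 0.6562 | u: 0.0000 0.0000 0.0000 0.0000
step 14 | ang: -0.2698 -0.9397 0.0631 -0.6303 | dq: 0.3281 -1.9491 -0.9816 -0.6869 | ee: -0.0970 0.6881 0.6458 | u: 0.0000 0.0000 0.0000 0.0000
step 15 | ang: -0.2665 -0.9600 0.0529 -0.6367 | dq: 0.3412 -2.1059 -1.0484 -0.5870 | ee: -0.0975 0.6944 0.6345 | u: 0.0000 0.0000 0.0000 0.0000
step 16 | ang: -0.2630 -0.9818 0.0421 -0.6420 | dq: 0.3550 -2.2670 -1.1201 -0.4703 | ee: -0.0981 0.7010 0.6224 | u: 0.0000 0.0000 0.0000 0.0000
step 17 | ang: -0.2594 -1.0053 0.0305 -0.6460 | dq: 0.3695 -2.4323 -1.1963 -0.3359 | ee: -0.0988 0.7079 0.6093 | u: 0.0000 0.0000 0.0000 0.0000
step 18 | ang: -0.2556 -1.0305 0.0182 -0.6486 | dq: 0.3848 -2.6018 -1.2765 -0.1829 | ee: -0.0994 0.7150 0.5954 | u: 0.0000 0.0000 0.0000 0.0000
step 19 | ang: -0.2517 -1.0574 0.0050 -0.6496 | dq: 0.4011 -2.7752 -1.3607 -0.0143 | ee: -0.1001 0.7223 0.5805 | u: 0.0000 0.0000 0.0000 0.0000
step 20 | ang: -0.2476 -1.0860 -0.0091 -0.6491 | dq: 0.4246 -2.9520 -1.4603 0.1083 | ee: -0.1009 0.7298 0.5647 | u: 0.0000 0.0000 0.0000 0.0000
step 21 | ang: -0.2432 -1.1164 -0.0242 -0.6473 | dq: 0.4474 -3.1315 -1.5575 0.2595 | ee: -0.1016 0.7373 0.5479 | u: 0.0000 0.0000 0.0000 0.0000
step 22 | ang: -0.2386 -1.1486 -0.0402 -0.6438 | dq: 0.4685 -3.3128 -1.6491 0.4470 | ee: -0.1023 0.7448 0.5301 | u: 0.0000 0.0000 0.0000 0.0000
step 23 | ang: -0.2338 -1.1827 -0.0572 -0.6382 | dq: 0.4884 -3.4953 -1.7337 0.6661 | ee: -0.1030 0.7523 0.5112 | u: 0.0000 0.0000 0.0000 0.0000
step 24 | ang: -0.2289 -1.2185 -0.0749 -0.6304 | dq: 0.5069 -3.6778 -1.8092 0.9128 | ee: -0.1037 0.7597 0.4913 | u: 0.0000 0.0000 0.0000 0.0000
step 25 | ang: -0.2237 -1.2562 -0.0933 -0.6199 | dq: 0.5241 -3.8589 -1.8726 1.1830 | ee: -0.1043 0.7670 0.4704 | u: 0.0000 0.0000 0.0000 0.0000
step 26 | ang: -0.2184 -1.2957 -0.1123 -0.6067 | dq: 0.5394 -4.0369 -1.9206 1.4720 | ee: -0.1050 0.7740 0.4484 | u: 0.0000 0.0000 0.0000 0.0000
step 27 | ang: -0.2129 -1.3370 -0.1317 -0.5904 | dq: 0.5525 -4.2097 -1.9495 1.7741 | ee: -0.1056 0.7806 0.4253 | u: 0.0000 0.0000 0.0000 0.0000
step 28 | ang: -0.2074 -1.3799 -0.1512 -0.5711 | dq: 0.5630 -4.3752 -1.9552 2.0824 | ee: -0.1061 0.7868 0.4010 | u: 0.0000 0.0000 0.0000 0.0000
step 29 | ang: -0.2017 -1.4244 -0.1707 -0.5488 | dq: 0.5703 -4.5308 -1.9339 2.3883 | ee: -0.1066 0.7924 0.3757 | u: 0.0000 0.0000 0.0000 0.0000
step 30 | ang: -0.1960 -1.4705 -0.1898 -0.5234 | dq: 0.5740 -4.6739 -1.8820 2.6815 | ee: -0.1070 0.7974 0.3492 | u: 0.0000 0.0000 0.0000 0.0000
step 31 | ang: -0.1902 -1.5179 -0.2082 -0.4952 | dq: 0.5738 -4.8016 -1.7965 2.9509 | ee: -0.1074 0.8016 0.3215 | u: 0.0000 0.0000 0.0000 0.0000
step 32 | ang: -0.1845 -1.5664 -0.2256 -0.4645 | dq: 0.5697 -4.9113 -1.6752 3.1845 | ee: -0.1077 0.8049 0.2928 | u: 0.0000 0.0000 0.0000 0.0000
step 33 | ang: -0.1788 -1.6160 -0.2416 -0.4317 | dq: 0.5617 -5.0007 -1.5172 3.3709 | ee: -0.1078 0.8071 0.2628 | u: 0.0000 0.0000 0.0000 0.0000
step 34 | ang: -0.1733 -1.6664 -0.2558 -0.3973 | dq: 0.5501 -5.0680 -1.3223 3.5012 | ee: -0.1079 0.8081 0.2318 | u: 0.0000 0.0000 0.0000 0.0000
step 35 | ang: -0.1678 -1.7173 -0.2679 -0.3619 | dq: 0.5355 -5.1121 -1.0916 3.5695 | ee: -0.1078 0.8079 0.1996 | u: 0.0000 0.0000 0.0000 0.0000
step 36 | ang: -0.1626 -1.7685 -0.2775 -0.3261 | dq: 0.5182 -5.1324 -0.8268 3.5748 | ee: -0.1076 0.8062 0.1663 | u: 0.0000 0.0000 0.0000 0.0000
step 37 | ang: -0.1575 -1.8199 -0.2843 -0.2906 | dq: 0.4986 -5.1292 -0.5300 3.5206 | ee: -0.1073 0.8029 0.1320 | u: 0.0000 0.0000 0.0000 0.0000
step 38 | ang: -0.1526 -1.8710 -0.2880 -0.2559 | dq: 0.4772 -5.1034 -0.2037 3.4144 | ee: -0.1067 0.7980 0.0967 | u: 0.0000 0.0000 0.0000 0.0000
step 39 | ang: -0.1479 -1.9219 -0.2883 -0.2224 | dq: 0.4573 -5.0599 0.1394 3.2580 | ee: -0.1060 0.7913 0.0605 | u: 0.0000 0.0000 0.0000 0.0000
step 40 | ang: -0.1434 -1.9722 -0.2853 -0.1909 | dq: 0.4478 -5.0118 0.4680 3.0456 | ee: -0.1050 0.7827 0.0235 | u: 0.0000 0.0000 0.0000 0.0000
step 41 | ang: -0.1390 -2.0220 -0.2789 -0.1616 | dq: 0.4371 -4.9464 0.8193 2.8207 | ee: -0.1038 0.7721 -0.0142 | u: 0.0000 0.0000 0.0000 0.0000
step 42 | ang: -0.1347 -2.0711 -0.2689 -0.1345 | dq: 0.4264 -4.8658 1.1879 2.5871 | ee: -0.1023 0.7593 -0.0525
final ee position (m): -0.1023 0.7593 -0.0525


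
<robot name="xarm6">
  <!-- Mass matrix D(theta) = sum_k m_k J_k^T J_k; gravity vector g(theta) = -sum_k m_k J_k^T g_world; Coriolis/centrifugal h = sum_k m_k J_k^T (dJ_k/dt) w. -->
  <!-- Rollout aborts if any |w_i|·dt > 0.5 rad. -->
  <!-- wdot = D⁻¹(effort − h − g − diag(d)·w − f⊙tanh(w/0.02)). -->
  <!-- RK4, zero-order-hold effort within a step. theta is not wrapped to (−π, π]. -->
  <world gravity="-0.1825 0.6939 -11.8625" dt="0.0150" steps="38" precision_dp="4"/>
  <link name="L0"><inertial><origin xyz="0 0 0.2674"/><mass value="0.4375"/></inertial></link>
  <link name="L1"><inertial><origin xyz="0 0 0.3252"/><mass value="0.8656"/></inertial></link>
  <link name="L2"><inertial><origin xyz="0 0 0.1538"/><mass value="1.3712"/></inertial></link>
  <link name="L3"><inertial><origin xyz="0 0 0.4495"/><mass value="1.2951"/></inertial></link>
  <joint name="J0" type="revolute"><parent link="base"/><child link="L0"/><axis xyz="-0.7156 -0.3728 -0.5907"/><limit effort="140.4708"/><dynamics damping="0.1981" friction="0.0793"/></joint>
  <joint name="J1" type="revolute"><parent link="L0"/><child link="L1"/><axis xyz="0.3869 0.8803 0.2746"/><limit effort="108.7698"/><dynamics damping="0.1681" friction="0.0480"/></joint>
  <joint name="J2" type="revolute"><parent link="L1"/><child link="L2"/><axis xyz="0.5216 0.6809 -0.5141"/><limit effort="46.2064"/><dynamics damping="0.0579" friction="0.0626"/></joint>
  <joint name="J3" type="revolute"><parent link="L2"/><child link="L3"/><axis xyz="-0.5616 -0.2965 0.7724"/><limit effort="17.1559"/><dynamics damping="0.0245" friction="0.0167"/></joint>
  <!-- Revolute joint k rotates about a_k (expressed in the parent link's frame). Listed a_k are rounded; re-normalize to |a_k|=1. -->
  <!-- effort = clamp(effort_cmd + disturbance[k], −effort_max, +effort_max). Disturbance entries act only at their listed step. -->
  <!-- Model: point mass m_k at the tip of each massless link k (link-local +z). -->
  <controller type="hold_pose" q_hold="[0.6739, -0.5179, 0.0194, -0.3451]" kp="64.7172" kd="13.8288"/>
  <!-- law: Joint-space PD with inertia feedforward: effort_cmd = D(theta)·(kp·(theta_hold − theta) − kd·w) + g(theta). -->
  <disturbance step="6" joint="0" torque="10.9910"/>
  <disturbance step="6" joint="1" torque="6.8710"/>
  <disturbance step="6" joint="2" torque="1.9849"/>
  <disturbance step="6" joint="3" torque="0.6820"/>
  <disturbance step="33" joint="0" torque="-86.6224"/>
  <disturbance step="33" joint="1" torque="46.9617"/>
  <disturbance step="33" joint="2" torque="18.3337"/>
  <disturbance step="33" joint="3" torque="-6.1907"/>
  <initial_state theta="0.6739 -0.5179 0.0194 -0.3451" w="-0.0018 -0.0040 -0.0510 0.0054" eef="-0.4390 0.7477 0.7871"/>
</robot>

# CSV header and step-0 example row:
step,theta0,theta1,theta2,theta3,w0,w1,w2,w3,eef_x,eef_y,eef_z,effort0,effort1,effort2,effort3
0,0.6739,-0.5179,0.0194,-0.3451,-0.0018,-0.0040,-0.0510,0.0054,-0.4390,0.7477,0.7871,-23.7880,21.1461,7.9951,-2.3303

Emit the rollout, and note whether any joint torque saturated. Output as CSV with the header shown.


step,theta0,theta1,theta2,theta3,w0,w1,w2,w3,eef_x,eef_y,eef_z,effort0,effort1,effort2,effort3
1,0.6739,-0.5181,0.0191,-0.3447,-0.0005,-0.0084,-0.0219,0.0164,-0.4390,0.7479,0.7868,-23.7092,21.0745,7.9543,-2.3147
2,0.6739,-0.5182,0.0190,-0.3443,0.0007,-0.0060,-0.0160,0.0097,-0.4391,0.7481,0.7866,-23.6379,21.0108,7.9211,-2.3007
3,0.6739,-0.5184,0.0190,-0.3440,0.0013,-0.0041,-0.0115,0.0054,-0.4391,0.7482,0.7865,-23.5738,20.9554,7.8924,-2.2887
4,0.6739,-0.5185,0.0190,-0.3438,0.0015,-0.0025,-0.0085,0.0021,-0.4391,0.7483,0.7864,-23.5168,20.9072,7.8675,-2.2783
5,0.6739,-0.5186,0.0191,-0.3436,0.0015,-0.0011,-0.0064,-0.0005,-0.4391,0.7484,0.7863,-23.4665,20.8654,7.8461,-2.2692
6,0.6739,-0.5187,0.0192,-0.3435,0.0013,0.0001,-0.0051,-0.0025,-0.4391,0.7484,0.7862,-12.4315,27.7003,9.8125,-1.5794
7,0.6770,-0.5159,0.0193,-0.3488,0.4103,0.3669,0.0295,-0.7062,-0.4381,0.7486,0.7868,-25.7288,19.3259,7.3727,-2.3887
8,0.6824,-0.5111,0.0198,-0.3580,0.3150,0.2809,0.0349,-0.5240,-0.4362,0.7489,0.7879,-25.3331,19.5134,7.4034,-2.3375
9,0.6866,-0.5074,0.0203,-0.3648,0.2349,0.2116,0.0275,-0.3832,-0.4347,0.7491,0.7886,-24.9863,19.6794,7.4331,-2.2939
10,0.6896,-0.5046,0.0207,-0.3697,0.1678,0.1537,0.0194,-0.2684,-0.4337,0.7492,0.7892,-24.6836,19.8256,7.4607,-2.2576
11,0.6917,-0.5027,0.0209,-0.3730,0.1120,0.1045,0.0150,-0.1719,-0.4329,0.7493,0.7896,-24.4204,19.9538,7.4861,-2.2282
12,0.6930,-0.5014,0.0212,-0.3749,0.0661,0.0635,0.0124,-0.0923,-0.4324,0.7494,0.7899,-24.1925,20.0660,7.5099,-2.2050
13,0.6937,-0.5007,0.0213,-0.3758,0.0289,0.0303,0.0095,-0.0290,-0.4321,0.7495,0.7901,-23.9964,20.1634,7.5323,-2.1873
14,0.6939,-0.5005,0.0215,-0.3759,0.0016,0.0089,-0.0046,0.0034,-0.4319,0.7495,0.7902,-23.8349,20.2443,7.5517,-2.1717
15,0.6938,-0.5006,0.0216,-0.3755,-0.0166,-0.0073,-0.0106,0.0235,-0.4319,0.7495,0.7902,-23.7126,20.3083,7.5645,-2.1577
16,0.6935,-0.5008,0.0215,-0.3750,-0.0284,-0.0164,-0.0211,0.0271,-0.4320,0.7494,0.7902,-23.6161,20.3581,7.5740,-2.1451
17,0.6930,-0.5011,0.0213,-0.3744,-0.0369,-0.0246,-0.0242,0.0328,-0.4322,0.7494,0.7901,-23.5366,20.3992,7.5813,-2.1350
18,0.6924,-0.5016,0.0211,-0.3737,-0.0430,-0.0320,-0.0221,0.0398,-0.4324,0.7493,0.7901,-23.4705,20.4337,7.5871,-2.1271
19,0.6917,-0.5022,0.0209,-0.3730,-0.0471,-0.0371,-0.0204,0.0443,-0.4327,0.7492,0.7900,-23.4156,20.4629,7.5927,-2.1212
20,0.6910,-0.5028,0.0207,-0.3722,-0.0496,-0.0405,-0.0194,0.0465,-0.4330,0.7491,0.7899,-23.3703,20.4879,7.5980,-2.1168
21,0.6902,-0.5034,0.0205,-0.3715,-0.0508,-0.0424,-0.0187,0.0472,-0.4333,0.7489,0.7898,-23.3332,20.5091,7.6032,-2.1138
22,0.6895,-0.5041,0.0203,-0.3707,-0.0510,-0.0431,-0.0183,0.0466,-0.4336,0.7488,0.7897,-23.3031,20.5272,7.6082,-2.1120
23,0.6887,-0.5048,0.0201,-0.3699,-0.0505,-0.0430,-0.0181,0.0452,-0.4339,0.7487,0.7896,-23.2791,20.5425,7.6130,-2.1111
24,0.6879,-0.5054,0.0199,-0.3692,-0.0493,-0.0422,-0.0180,0.0431,-0.4342,0.7486,0.7895,-23.2602,20.5554,7.6176,-2.1109
25,0.6872,-0.5061,0.0197,-0.3685,-0.0476,-0.0407,-0.0182,0.0404,-0.4345,0.7485,0.7893,-23.2456,20.5662,7.6220,-2.1114
26,0.6865,-0.5067,0.0195,-0.3678,-0.0457,-0.0389,-0.0186,0.0373,-0.4348,0.7483,0.7892,-23.2346,20.5753,7.6262,-2.1124
27,0.6858,-0.5073,0.0193,-0.3672,-0.0434,-0.0366,-0.0192,0.0340,-0.4351,0.7482,0.7891,-23.2267,20.5828,7.6302,-2.1138
28,0.6852,-0.5079,0.0191,-0.3666,-0.0411,-0.0342,-0.0199,0.0304,-0.4354,0.7481,0.7890,-23.2212,20.5891,7.6341,-2.1155
29,0.6846,-0.5084,0.0189,-0.3661,-0.0387,-0.0316,-0.0209,0.0269,-0.4357,0.7480,0.7889,-23.2178,20.5943,7.6379,-2.1175
30,0.6840,-0.5089,0.0187,-0.3656,-0.0363,-0.0290,-0.0218,0.0235,-0.4359,0.7479,0.7889,-23.2160,20.5986,7.6415,-2.1198
31,0.6835,-0.5094,0.0186,-0.3651,-0.0339,-0.0264,-0.0225,0.0205,-0.4362,0.7478,0.7888,-23.2155,20.6022,7.6451,-2.1222
32,0.6830,-0.5098,0.0184,-0.3647,-0.0317,-0.0240,-0.0229,0.0182,-0.4364,0.7478,0.7887,-23.2159,20.6052,7.6486,-2.1249
33,0.6825,-0.5102,0.0182,-0.3643,-0.0296,-0.0218,-0.0230,0.0165,-0.4366,0.7477,0.7886,-109.8394,67.5695,25.9858,-8.3184
34,0.6731,-0.5106,0.0113,-0.3472,-1.2224,-0.0395,-0.8574,2.3060,-0.4370,0.7463,0.7901,-4.5671,10.4909,3.7621,-0.8608
35,0.6569,-0.5112,0.0008,-0.3154,-0.9505,-0.0407,-0.5597,1.9240,-0.4375,0.7438,0.7929,-7.2009,11.9284,4.4358,-1.1642
36,0.6443,-0.5119,-0.0060,-0.2894,-0.7237,-0.0395,-0.3555,1.5477,-0.4379,0.7418,0.7949,-9.5371,13.2095,5.0229,-1.4256
37,0.6349,-0.5124,-0.0102,-0.2688,-0.5352,-0.0377,-0.2124,1.1991,-0.4382,0.7402,0.7963,-11.6004,14.3394,5.5292,-1.6482
38,0.6280,-0.5130,-0.0126,-0.2531,-0.3789,-0.0364,-0.1089,0.8894,-0.4383,0.7391,0.7974,,,,
# any joint saturated: no


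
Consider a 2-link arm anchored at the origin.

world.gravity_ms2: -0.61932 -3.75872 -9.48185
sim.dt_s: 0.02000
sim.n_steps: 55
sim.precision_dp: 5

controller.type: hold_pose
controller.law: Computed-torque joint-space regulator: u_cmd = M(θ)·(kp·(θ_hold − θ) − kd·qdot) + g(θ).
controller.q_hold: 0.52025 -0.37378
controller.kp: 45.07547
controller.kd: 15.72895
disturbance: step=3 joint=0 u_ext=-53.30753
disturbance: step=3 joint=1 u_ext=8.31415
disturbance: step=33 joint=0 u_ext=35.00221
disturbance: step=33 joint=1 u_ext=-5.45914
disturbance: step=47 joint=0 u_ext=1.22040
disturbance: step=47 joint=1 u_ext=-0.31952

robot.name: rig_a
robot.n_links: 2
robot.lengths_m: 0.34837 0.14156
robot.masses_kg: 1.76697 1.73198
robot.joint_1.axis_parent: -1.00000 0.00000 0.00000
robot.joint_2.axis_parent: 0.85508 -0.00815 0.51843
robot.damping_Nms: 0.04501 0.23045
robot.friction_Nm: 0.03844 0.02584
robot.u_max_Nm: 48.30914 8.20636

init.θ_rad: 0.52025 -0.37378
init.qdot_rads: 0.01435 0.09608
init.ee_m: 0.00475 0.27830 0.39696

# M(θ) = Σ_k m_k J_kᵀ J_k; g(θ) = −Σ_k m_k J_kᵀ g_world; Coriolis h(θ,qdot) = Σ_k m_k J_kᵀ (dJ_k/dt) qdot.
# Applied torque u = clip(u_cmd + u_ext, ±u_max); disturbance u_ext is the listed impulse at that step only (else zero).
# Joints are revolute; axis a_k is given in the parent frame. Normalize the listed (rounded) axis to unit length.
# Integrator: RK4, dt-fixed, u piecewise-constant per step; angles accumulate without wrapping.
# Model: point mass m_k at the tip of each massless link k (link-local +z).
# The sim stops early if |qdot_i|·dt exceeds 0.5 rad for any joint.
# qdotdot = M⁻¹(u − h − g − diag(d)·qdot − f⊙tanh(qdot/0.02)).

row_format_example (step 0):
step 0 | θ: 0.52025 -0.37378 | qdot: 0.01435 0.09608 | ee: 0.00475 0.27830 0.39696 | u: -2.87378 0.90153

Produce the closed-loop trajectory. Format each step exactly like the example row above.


step 1 | θ: 0.52036 -0.37295 | qdot: 0.00068 0.00926 | ee: 0.00473 0.27828 0.39700 | u: -2.87220 0.91385
step 2 | θ: 0.52035 -0.37297 | qdot: 0.00024 0.00447 | ee: 0.00473 0.27828 0.39700 | u: -2.87459 0.91504
step 3 | θ: 0.52034 -0.37300 | qdot: 0.00040 0.00418 | ee: 0.00474 0.27828 0.39700 | u: -48.30914 8.20636
step 4 | θ: 0.50625 -0.36958 | qdot: -1.41103 0.32605 | ee: 0.00465 0.27238 0.40118 | u: 12.03826 -1.46504
step 5 | θ: 0.48249 -0.36479 | qdot: -0.96718 0.15635 | ee: 0.00454 0.26238 0.40795 | u: 8.48659 -0.88415
step 6 | θ: 0.46645 -0.36272 | qdot: -0.63783 0.05216 | ee: 0.00449 0.25563 0.41228 | u: 5.80472 -0.44646
step 7 | θ: 0.45614 -0.36223 | qdot: -0.39217 0.00765 | ee: 0.00448 0.25132 0.41493 | u: 3.77698 -0.11946
step 8 | θ: 0.45012 -0.36217 | qdot: -0.20954 0.00355 | ee: 0.00448 0.24881 0.41644 | u: 2.24165 0.12334
step 9 | θ: 0.44724 -0.36214 | qdot: -0.07820 0.00179 | ee: 0.00448 0.24761 0.41716 | u: 1.07727 0.30670
step 10 | θ: 0.44660 -0.36214 | qdot: 0.01396 -0.00233 | ee: 0.00448 0.24735 0.41732 | u: 0.19651 0.44531
step 11 | θ: 0.44750 -0.36227 | qdot: 0.07595 -0.00555 | ee: 0.00448 0.24773 0.41709 | u: -0.45390 0.54745
step 12 | θ: 0.44943 -0.36241 | qdot: 0.11802 -0.00574 | ee: 0.00449 0.24855 0.41659 | u: -0.94942 0.62454
step 13 | θ: 0.45205 -0.36256 | qdot: 0.14526 -0.00562 | ee: 0.00449 0.24965 0.41593 | u: -1.32893 0.68318
step 14 | θ: 0.45512 -0.36270 | qdot: 0.16165 -0.00539 | ee: 0.00449 0.25094 0.41515 | u: -1.62067 0.72791
step 15 | θ: 0.45842 -0.36285 | qdot: 0.17016 -0.00516 | ee: 0.00450 0.25232 0.41431 | u: -1.84593 0.76215
step 16 | θ: 0.46185 -0.36299 | qdot: 0.17301 -0.00497 | ee: 0.00450 0.25375 0.41343 | u: -2.02075 0.78846
step 17 | θ: 0.46529 -0.36313 | qdot: 0.17187 -0.00483 | ee: 0.00450 0.25518 0.41254 | u: -2.15723 0.80877
step 18 | θ: 0.46867 -0.36328 | qdot: 0.16796 -0.00475 | ee: 0.00451 0.25659 0.41166 | u: -2.26450 0.82453
step 19 | θ: 0.47196 -0.36342 | qdot: 0.16219 -0.00469 | ee: 0.00451 0.25796 0.41080 | u: -2.34945 0.83684
step 20 | θ: 0.47513 -0.36356 | qdot: 0.15522 -0.00466 | ee: 0.00451 0.25927 0.40997 | u: -2.41729 0.84651
step 21 | θ: 0.47815 -0.36370 | qdot: 0.14755 -0.00465 | ee: 0.00452 0.26051 0.40918 | u: -2.47198 0.85417
step 22 | θ: 0.48101 -0.36385 | qdot: 0.13953 -0.00464 | ee: 0.00452 0.26170 0.40842 | u: -2.51651 0.86031
step 23 | θ: 0.48371 -0.36399 | qdot: 0.13140 -0.00464 | ee: 0.00452 0.26281 0.40770 | u: -2.55313 0.86526
step 24 | θ: 0.48625 -0.36412 | qdot: 0.12335 -0.00464 | ee: 0.00453 0.26385 0.40702 | u: -2.58359 0.86930
step 25 | θ: 0.48863 -0.36426 | qdot: 0.11550 -0.00464 | ee: 0.00453 0.26483 0.40638 | u: -2.60918 0.87264
step 26 | θ: 0.49085 -0.36440 | qdot: 0.10793 -0.00465 | ee: 0.00453 0.26575 0.40577 | u: -2.63093 0.87542
step 27 | θ: 0.49293 -0.36454 | qdot: 0.10068 -0.00465 | ee: 0.00453 0.26660 0.40521 | u: -2.64959 0.87778
step 28 | θ: 0.49487 -0.36467 | qdot: 0.09381 -0.00465 | ee: 0.00454 0.26740 0.40468 | u: -2.66577 0.87980
step 29 | θ: 0.49667 -0.36480 | qdot: 0.08730 -0.00465 | ee: 0.00454 0.26814 0.40419 | u: -2.67992 0.88155
step 30 | θ: 0.49835 -0.36494 | qdot: 0.08118 -0.00465 | ee: 0.00454 0.26883 0.40372 | u: -2.69241 0.88309
step 31 | θ: 0.49990 -0.36507 | qdot: 0.07544 -0.00465 | ee: 0.00455 0.26947 0.40329 | u: -2.70350 0.88444
step 32 | θ: 0.50135 -0.36520 | qdot: 0.07006 -0.00464 | ee: 0.00455 0.27006 0.40289 | u: -2.71343 0.88566
step 33 | θ: 0.50270 -0.36533 | qdot: 0.06503 -0.00464 | ee: 0.00455 0.27061 0.40252 | u: 32.27985 -4.57238
step 34 | θ: 0.51523 -0.36527 | qdot: 1.18907 0.00898 | ee: 0.00455 0.27563 0.39910 | u: -14.23051 2.67804
step 35 | θ: 0.53534 -0.36512 | qdot: 0.82281 0.00480 | ee: 0.00455 0.28359 0.39349 | u: -11.50921 2.24526
step 36 | θ: 0.54906 -0.36515 | qdot: 0.55274 0.00308 | ee: 0.00455 0.28896 0.38956 | u: -9.45390 1.91882
step 37 | θ: 0.55810 -0.36526 | qdot: 0.35391 -0.00143 | ee: 0.00455 0.29248 0.38692 | u: -7.90060 1.67326
step 38 | θ: 0.56372 -0.36539 | qdot: 0.20916 -0.00270 | ee: 0.00456 0.29466 0.38526 | u: -6.72569 1.48773
step 39 | θ: 0.56684 -0.36553 | qdot: 0.10447 -0.00342 | ee: 0.00456 0.29587 0.38433 | u: -5.83598 1.34773
step 40 | θ: 0.56817 -0.36566 | qdot: 0.02965 -0.00353 | ee: 0.00456 0.29639 0.38392 | u: -5.16154 1.24201
step 41 | θ: 0.56823 -0.36577 | qdot: -0.02106 0.00257 | ee: 0.00456 0.29643 0.38389 | u: -4.65967 1.16275
step 42 | θ: 0.56746 -0.36576 | qdot: -0.05510 0.00440 | ee: 0.00456 0.29613 0.38412 | u: -4.29123 1.10520
step 43 | θ: 0.56612 -0.36574 | qdot: -0.07788 0.00483 | ee: 0.00456 0.29561 0.38452 | u: -4.01076 1.06182
step 44 | θ: 0.56441 -0.36572 | qdot: -0.09236 0.00503 | ee: 0.00456 0.29495 0.38503 | u: -3.79597 1.02890
step 45 | θ: 0.56247 -0.36569 | qdot: -0.10079 0.00509 | ee: 0.00456 0.29420 0.38560 | u: -3.63083 1.00385
step 46 | θ: 0.56040 -0.36567 | qdot: -0.10485 0.00508 | ee: 0.00456 0.29340 0.38621 | u: -3.50327 0.98474
step 47 | θ: 0.55828 -0.36564 | qdot: -0.10578 0.00503 | ee: 0.00456 0.29258 0.38683 | u: -2.18382 0.65058
step 48 | θ: 0.55628 -0.36746 | qdot: -0.09163 -0.16409 | ee: 0.00460 0.29194 0.38725 | u: -3.72698 1.05149
step 49 | θ: 0.55459 -0.36917 | qdot: -0.07934 -0.02258 | ee: 0.00464 0.29142 0.38759 | u: -3.57011 1.00776
step 50 | θ: 0.55302 -0.36919 | qdot: -0.08152 -0.00152 | ee: 0.00464 0.29081 0.38804 | u: -3.44990 0.98630
step 51 | θ: 0.55138 -0.36912 | qdot: -0.08376 -0.00077 | ee: 0.00464 0.29017 0.38853 | u: -3.35694 0.97222
step 52 | θ: 0.54972 -0.36905 | qdot: -0.08387 -0.00066 | ee: 0.00464 0.28952 0.38901 | u: -3.28462 0.96148
step 53 | θ: 0.54807 -0.36898 | qdot: -0.08245 -0.00065 | ee: 0.00464 0.28887 0.38950 | u: -3.22800 0.95320
step 54 | θ: 0.54646 -0.36892 | qdot: -0.07998 -0.00067 | ee: 0.00464 0.28824 0.38997 | u: -3.18334 0.94677
step 55 | θ: 0.54491 -0.36885 | qdot: -0.07682 -0.00070 | ee: 0.00464 0.28763 0.39042
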